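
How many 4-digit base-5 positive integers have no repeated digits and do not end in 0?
Last digit: 4 nonzero choices. First digit: 3 (nonzero, ≠last). Middle 2: P(3,2) = 6. Total = 72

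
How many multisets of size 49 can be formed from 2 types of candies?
C(49+2-1, 2-1) = C(50, 1) = 50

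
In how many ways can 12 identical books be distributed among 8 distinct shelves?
C(12+8-1, 8-1) = C(19, 7) = 50388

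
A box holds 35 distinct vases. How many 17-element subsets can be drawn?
C(35,17) = 35!/(17!×18!) = 4537567650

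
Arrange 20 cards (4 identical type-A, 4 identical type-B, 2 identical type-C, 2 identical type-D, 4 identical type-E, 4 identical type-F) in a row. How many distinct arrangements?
20! / (4! × 4! × 2! × 2! × 4! × 4!) = 1833241410000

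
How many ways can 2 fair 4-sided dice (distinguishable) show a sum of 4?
Coefficient of x^4 in (x + x² + ... + x^4)^2. By inclusion-exclusion on dice exceeding 4: Σ_j (-1)^j C(2,j)·C(4-1-4j, 1) = C(2,0)·C(3,1) = 1·3 = 3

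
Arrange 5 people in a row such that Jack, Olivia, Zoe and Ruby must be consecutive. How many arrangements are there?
Treat the 4 as one block: (5-4+1)! × 4! = 2 × 24 = 48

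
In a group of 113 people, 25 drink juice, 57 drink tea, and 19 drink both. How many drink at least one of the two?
|A∪B| = |A| + |B| - |A∩B| = 25 + 57 - 19 = 63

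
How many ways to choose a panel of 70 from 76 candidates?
C(76,70) = 76!/(70!×6!) = 218618940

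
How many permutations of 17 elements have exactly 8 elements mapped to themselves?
Choose the 8 fixed points C(17,8) = 24310, derange the rest: !9 = Σ_{j=0}^{9} (-1)^j·9!/j! = 362880 - 362880 + 181440 - 60480 + 15120 - 3024 + 504 - 72 + 9 - 1 = 133496. Product = 24310 × 133496 = 3245287760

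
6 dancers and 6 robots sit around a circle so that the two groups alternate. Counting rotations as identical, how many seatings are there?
Fix one of the dancers: (6-1)! ways for the remaining dancers, × 6! ways for the robots = 120 × 720 = 86400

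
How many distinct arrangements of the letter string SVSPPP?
6! / (2! × 3! × 1!) = 60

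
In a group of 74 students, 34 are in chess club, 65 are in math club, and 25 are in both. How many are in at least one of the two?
|A∪B| = |A| + |B| - |A∩B| = 34 + 65 - 25 = 74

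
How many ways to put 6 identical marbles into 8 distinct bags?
C(6+8-1, 8-1) = C(13, 7) = 1716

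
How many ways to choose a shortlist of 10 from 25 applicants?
C(25,10) = 25!/(10!×15!) = 3268760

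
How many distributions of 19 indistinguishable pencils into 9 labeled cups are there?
C(19+9-1, 9-1) = C(27, 8) = 2220075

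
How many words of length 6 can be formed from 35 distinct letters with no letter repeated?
P(35,6) = 35!/(35-6)! = 1168675200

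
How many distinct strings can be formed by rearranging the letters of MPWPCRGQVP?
10! / (3! × 1! × 1! × 1! × 1! × 1! × 1! × 1!) = 604800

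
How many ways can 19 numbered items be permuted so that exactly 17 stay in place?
Choose the 17 fixed points C(19,17) = 171, derange the rest: !2 = Σ_{j=0}^{2} (-1)^j·2!/j! = 2 - 2 + 1 = 1. Product = 171 × 1 = 171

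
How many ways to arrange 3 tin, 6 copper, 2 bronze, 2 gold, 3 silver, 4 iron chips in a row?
20! / (3! × 6! × 2! × 2! × 3! × 4!) = 977728752000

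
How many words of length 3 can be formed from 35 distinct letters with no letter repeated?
P(35,3) = 35!/(35-3)! = 39270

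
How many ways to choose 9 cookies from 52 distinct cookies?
C(52,9) = 52!/(9!×43!) = 3679075400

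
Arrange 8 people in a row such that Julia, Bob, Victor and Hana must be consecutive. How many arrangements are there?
Treat the 4 as one block: (8-4+1)! × 4! = 120 × 24 = 2880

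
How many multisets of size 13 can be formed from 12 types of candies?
C(13+12-1, 12-1) = C(24, 11) = 2496144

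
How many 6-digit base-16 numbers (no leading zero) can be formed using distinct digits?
First digit: 15 choices (nonzero). Then descending: 15 × 15 × 14 × 13 × 12 × 11 = 5405400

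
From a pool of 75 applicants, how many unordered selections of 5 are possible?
C(75,5) = 75!/(5!×70!) = 17259390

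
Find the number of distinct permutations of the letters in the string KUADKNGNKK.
10! / (1! × 1! × 1! × 2! × 1! × 4!) = 75600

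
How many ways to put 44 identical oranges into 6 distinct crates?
C(44+6-1, 6-1) = C(49, 5) = 1906884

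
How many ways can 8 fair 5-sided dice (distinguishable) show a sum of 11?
Coefficient of x^11 in (x + x² + ... + x^5)^8. By inclusion-exclusion on dice exceeding 5: Σ_j (-1)^j C(8,j)·C(11-1-5j, 7) = C(8,0)·C(10,7) = 1·120 = 120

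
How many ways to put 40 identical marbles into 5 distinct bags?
C(40+5-1, 5-1) = C(44, 4) = 135751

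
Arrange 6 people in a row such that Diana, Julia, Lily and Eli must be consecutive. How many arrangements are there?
Treat the 4 as one block: (6-4+1)! × 4! = 6 × 24 = 144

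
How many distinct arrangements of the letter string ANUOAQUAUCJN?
12! / (3! × 1! × 1! × 2! × 1! × 3! × 1!) = 6652800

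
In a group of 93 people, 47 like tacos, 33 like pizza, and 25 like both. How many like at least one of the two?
|A∪B| = |A| + |B| - |A∩B| = 47 + 33 - 25 = 55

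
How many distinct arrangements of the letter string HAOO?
4! / (2! × 1! × 1!) = 12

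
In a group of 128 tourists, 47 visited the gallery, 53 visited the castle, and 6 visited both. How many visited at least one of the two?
|A∪B| = |A| + |B| - |A∩B| = 47 + 53 - 6 = 94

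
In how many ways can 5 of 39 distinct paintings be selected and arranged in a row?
P(39,5) = 39!/(39-5)! = 69090840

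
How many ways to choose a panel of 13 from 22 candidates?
C(22,13) = 22!/(13!×9!) = 497420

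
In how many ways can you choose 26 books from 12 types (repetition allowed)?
C(26+12-1, 12-1) = C(37, 11) = 854992152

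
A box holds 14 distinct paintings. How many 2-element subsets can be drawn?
C(14,2) = 14!/(2!×12!) = 91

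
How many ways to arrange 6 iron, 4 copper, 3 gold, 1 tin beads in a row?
14! / (6! × 4! × 3! × 1!) = 840840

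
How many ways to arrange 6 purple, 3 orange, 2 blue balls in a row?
11! / (6! × 3! × 2!) = 4620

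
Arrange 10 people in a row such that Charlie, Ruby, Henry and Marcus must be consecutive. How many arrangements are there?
Treat the 4 as one block: (10-4+1)! × 4! = 5040 × 24 = 120960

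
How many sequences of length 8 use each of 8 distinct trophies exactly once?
8! = 40320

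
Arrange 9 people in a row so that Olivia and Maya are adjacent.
Treat as block: (9-1)! × 2! = 40320 × 2 = 80640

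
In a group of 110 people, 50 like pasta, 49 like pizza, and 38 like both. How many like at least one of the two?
|A∪B| = |A| + |B| - |A∩B| = 50 + 49 - 38 = 61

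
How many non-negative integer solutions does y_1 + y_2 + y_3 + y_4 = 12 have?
C(12+4-1, 4-1) = C(15, 3) = 455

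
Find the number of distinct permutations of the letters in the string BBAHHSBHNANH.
12! / (4! × 2! × 3! × 2! × 1!) = 831600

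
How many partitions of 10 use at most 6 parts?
By conjugation, equals partitions of 10 into parts ≤ 6. Let r_j(i) = number of partitions of i into parts ≤ j, for i = 0..10. r_1(i) = 1 for all i; r_j(i) = r_{j-1}(i) + r_j(i-j). Rows j = 2..6: ≤2: 1 1 2 2 3 3 4 4 5 5 6; ≤3: 1 1 2 3 4 5 7 8 10 12 14; ≤4: 1 1 2 3 5 6 9 11 15 18 23; ≤5: 1 1 2 3 5 7 10 13 18 23 30; ≤6: 1 1 2 3 5 7 11 14 20 26 35. r_6(10) = 35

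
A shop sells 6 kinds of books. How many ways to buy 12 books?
C(12+6-1, 6-1) = C(17, 5) = 6188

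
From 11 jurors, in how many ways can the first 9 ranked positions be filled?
P(11,9) = 11!/(11-9)! = 19958400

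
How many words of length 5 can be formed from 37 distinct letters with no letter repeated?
P(37,5) = 37!/(37-5)! = 52307640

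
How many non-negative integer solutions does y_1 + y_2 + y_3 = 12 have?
C(12+3-1, 3-1) = C(14, 2) = 91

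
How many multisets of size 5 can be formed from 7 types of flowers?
C(5+7-1, 7-1) = C(11, 6) = 462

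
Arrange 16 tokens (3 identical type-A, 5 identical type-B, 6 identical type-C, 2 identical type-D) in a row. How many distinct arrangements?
16! / (3! × 5! × 6! × 2!) = 20180160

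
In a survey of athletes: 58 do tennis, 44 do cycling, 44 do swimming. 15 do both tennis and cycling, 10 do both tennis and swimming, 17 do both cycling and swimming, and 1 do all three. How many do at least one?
|A∪B∪C| = 58+44+44-15-10-17+1 = 105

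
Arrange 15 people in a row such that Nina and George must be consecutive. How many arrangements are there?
Treat the 2 as one block: (15-2+1)! × 2! = 87178291200 × 2 = 174356582400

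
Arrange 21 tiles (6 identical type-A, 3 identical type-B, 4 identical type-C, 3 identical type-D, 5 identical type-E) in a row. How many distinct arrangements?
21! / (6! × 3! × 4! × 3! × 5!) = 684410126400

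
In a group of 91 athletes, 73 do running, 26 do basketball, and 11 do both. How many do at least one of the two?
|A∪B| = |A| + |B| - |A∩B| = 73 + 26 - 11 = 88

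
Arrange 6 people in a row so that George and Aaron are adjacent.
Treat as block: (6-1)! × 2! = 120 × 2 = 240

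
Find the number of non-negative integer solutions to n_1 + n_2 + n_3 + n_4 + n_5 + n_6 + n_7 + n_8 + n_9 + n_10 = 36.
C(36+10-1, 10-1) = C(45, 9) = 886163135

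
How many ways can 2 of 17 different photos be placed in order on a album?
P(17,2) = 17!/(17-2)! = 272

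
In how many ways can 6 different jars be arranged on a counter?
6! = 720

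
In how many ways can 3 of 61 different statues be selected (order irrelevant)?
C(61,3) = 61!/(3!×58!) = 35990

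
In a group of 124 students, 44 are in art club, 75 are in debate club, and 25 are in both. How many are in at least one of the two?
|A∪B| = |A| + |B| - |A∩B| = 44 + 75 - 25 = 94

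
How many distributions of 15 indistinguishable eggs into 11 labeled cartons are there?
C(15+11-1, 11-1) = C(25, 10) = 3268760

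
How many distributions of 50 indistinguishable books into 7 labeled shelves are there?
C(50+7-1, 7-1) = C(56, 6) = 32468436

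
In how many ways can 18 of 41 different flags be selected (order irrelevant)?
C(41,18) = 41!/(18!×23!) = 202112640600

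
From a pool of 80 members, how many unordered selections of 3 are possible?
C(80,3) = 80!/(3!×77!) = 82160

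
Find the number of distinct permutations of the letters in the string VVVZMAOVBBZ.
11! / (1! × 4! × 1! × 2! × 1! × 2!) = 415800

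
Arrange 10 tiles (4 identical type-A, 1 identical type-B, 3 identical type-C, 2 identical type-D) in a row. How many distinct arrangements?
10! / (4! × 1! × 3! × 2!) = 12600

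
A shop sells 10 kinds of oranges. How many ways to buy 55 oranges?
C(55+10-1, 10-1) = C(64, 9) = 27540584512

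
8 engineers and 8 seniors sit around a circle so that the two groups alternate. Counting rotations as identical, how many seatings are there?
Fix one of the engineers: (8-1)! ways for the remaining engineers, × 8! ways for the seniors = 5040 × 40320 = 203212800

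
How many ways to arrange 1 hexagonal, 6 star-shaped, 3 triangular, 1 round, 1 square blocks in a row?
12! / (1! × 6! × 3! × 1! × 1!) = 110880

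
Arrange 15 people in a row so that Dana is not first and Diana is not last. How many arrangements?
By inclusion-exclusion: 15! - 2×(15-1)! + (15-2)! = 1307674368000 - 174356582400 + 6227020800 = 1139544806400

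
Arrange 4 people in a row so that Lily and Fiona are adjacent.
Treat as block: (4-1)! × 2! = 6 × 2 = 12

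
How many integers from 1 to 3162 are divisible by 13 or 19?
⌊3162/13⌋ + ⌊3162/19⌋ - ⌊3162/247⌋ = 243 + 166 - 12 = 397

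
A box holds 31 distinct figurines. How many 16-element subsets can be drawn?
C(31,16) = 31!/(16!×15!) = 300540195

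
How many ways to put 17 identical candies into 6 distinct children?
C(17+6-1, 6-1) = C(22, 5) = 26334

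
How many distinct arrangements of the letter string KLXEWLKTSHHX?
12! / (1! × 1! × 2! × 2! × 2! × 1! × 2! × 1!) = 29937600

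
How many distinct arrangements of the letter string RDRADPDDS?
9! / (4! × 2! × 1! × 1! × 1!) = 7560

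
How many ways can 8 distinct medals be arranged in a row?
8! = 40320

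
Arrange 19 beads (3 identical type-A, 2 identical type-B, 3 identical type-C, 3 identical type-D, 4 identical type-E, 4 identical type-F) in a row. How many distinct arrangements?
19! / (3! × 2! × 3! × 3! × 4! × 4!) = 488864376000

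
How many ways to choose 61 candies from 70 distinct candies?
C(70,61) = 70!/(61!×9!) = 65033528560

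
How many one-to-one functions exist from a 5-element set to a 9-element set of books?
P(9,5) = 9!/(9-5)! = 15120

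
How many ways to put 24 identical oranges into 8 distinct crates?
C(24+8-1, 8-1) = C(31, 7) = 2629575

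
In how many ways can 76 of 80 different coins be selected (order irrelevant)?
C(80,76) = 80!/(76!×4!) = 1581580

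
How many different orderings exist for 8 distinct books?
8! = 40320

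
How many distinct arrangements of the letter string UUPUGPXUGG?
10! / (1! × 4! × 2! × 3!) = 12600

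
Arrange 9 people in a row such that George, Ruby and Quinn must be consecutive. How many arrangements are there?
Treat the 3 as one block: (9-3+1)! × 3! = 5040 × 6 = 30240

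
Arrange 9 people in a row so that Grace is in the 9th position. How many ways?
Fix one position: (9-1)! = 40320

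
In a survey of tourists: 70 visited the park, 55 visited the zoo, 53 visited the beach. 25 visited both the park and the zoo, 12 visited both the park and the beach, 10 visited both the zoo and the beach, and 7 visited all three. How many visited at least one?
|A∪B∪C| = 70+55+53-25-12-10+7 = 138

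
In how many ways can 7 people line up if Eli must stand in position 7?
Fix one position: (7-1)! = 720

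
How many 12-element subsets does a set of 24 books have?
C(24,12) = 24!/(12!×12!) = 2704156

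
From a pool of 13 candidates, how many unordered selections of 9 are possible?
C(13,9) = 13!/(9!×4!) = 715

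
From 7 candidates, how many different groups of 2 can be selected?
C(7,2) = 7!/(2!×5!) = 21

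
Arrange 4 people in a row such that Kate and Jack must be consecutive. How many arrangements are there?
Treat the 2 as one block: (4-2+1)! × 2! = 6 × 2 = 12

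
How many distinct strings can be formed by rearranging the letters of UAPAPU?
6! / (2! × 2! × 2!) = 90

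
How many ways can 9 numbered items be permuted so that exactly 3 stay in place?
Choose the 3 fixed points C(9,3) = 84, derange the rest: !6 = Σ_{j=0}^{6} (-1)^j·6!/j! = 720 - 720 + 360 - 120 + 30 - 6 + 1 = 265. Product = 84 × 265 = 22260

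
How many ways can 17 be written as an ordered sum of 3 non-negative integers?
C(17+3-1, 3-1) = C(19, 2) = 171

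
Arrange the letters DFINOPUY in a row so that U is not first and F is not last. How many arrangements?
By inclusion-exclusion: 8! - 2×(8-1)! + (8-2)! = 40320 - 10080 + 720 = 30960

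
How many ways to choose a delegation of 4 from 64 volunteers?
C(64,4) = 64!/(4!×60!) = 635376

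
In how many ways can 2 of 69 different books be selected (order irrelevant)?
C(69,2) = 69!/(2!×67!) = 2346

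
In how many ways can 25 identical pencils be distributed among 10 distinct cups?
C(25+10-1, 10-1) = C(34, 9) = 52451256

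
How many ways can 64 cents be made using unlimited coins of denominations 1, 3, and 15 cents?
Coefficient of x^64 in 1/(1-x^1) · 1/(1-x^3) · 1/(1-x^15). Case on j = number of 15-cent coins (j = 0..4); remainder r = 64 - 15j is made from {1,3} in ⌊r/3⌋+1 ways. r = 64, 49, 34, 19, 4 → 22 + 17 + 12 + 7 + 2 = 60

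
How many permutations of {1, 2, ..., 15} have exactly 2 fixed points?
Choose the 2 fixed points C(15,2) = 105, derange the rest: !13 = Σ_{j=0}^{13} (-1)^j·13!/j! = 6227020800 - 6227020800 + 3113510400 - 1037836800 + 259459200 - 51891840 + 8648640 - 1235520 + 154440 - 17160 + 1716 - 156 + 13 - 1 = 2290792932. Product = 105 × 2290792932 = 240533257860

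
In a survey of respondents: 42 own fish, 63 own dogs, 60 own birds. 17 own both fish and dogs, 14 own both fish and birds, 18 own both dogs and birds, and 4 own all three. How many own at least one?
|A∪B∪C| = 42+63+60-17-14-18+4 = 120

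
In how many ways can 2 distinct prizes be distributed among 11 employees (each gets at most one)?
P(11,2) = 11!/(11-2)! = 110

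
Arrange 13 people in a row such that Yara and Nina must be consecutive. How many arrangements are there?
Treat the 2 as one block: (13-2+1)! × 2! = 479001600 × 2 = 958003200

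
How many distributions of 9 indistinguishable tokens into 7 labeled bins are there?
C(9+7-1, 7-1) = C(15, 6) = 5005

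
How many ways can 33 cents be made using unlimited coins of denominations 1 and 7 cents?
Coefficient of x^33 in 1/(1-x^1) · 1/(1-x^7). Use j coins of 7 for j = 0..⌊33/7⌋ = 4, the rest in 1s: 4 + 1 = 5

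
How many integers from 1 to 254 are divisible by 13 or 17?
⌊254/13⌋ + ⌊254/17⌋ - ⌊254/221⌋ = 19 + 14 - 1 = 32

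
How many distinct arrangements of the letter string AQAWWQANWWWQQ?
13! / (3! × 4! × 1! × 5!) = 360360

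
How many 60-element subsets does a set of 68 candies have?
C(68,60) = 68!/(60!×8!) = 7392009768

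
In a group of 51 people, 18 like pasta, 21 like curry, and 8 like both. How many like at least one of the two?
|A∪B| = |A| + |B| - |A∩B| = 18 + 21 - 8 = 31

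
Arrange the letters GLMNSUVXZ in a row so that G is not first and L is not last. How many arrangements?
By inclusion-exclusion: 9! - 2×(9-1)! + (9-2)! = 362880 - 80640 + 5040 = 287280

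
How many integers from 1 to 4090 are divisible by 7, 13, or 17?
⌊4090/7⌋+⌊4090/13⌋+⌊4090/17⌋ - ⌊4090/91⌋-⌊4090/119⌋-⌊4090/221⌋ + ⌊4090/1547⌋ = 584+314+240 - 44-34-18 + 2 = 1044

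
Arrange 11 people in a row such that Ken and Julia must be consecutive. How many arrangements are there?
Treat the 2 as one block: (11-2+1)! × 2! = 3628800 × 2 = 7257600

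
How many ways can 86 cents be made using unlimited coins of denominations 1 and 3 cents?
Coefficient of x^86 in 1/(1-x^1) · 1/(1-x^3). Use j coins of 3 for j = 0..⌊86/3⌋ = 28, the rest in 1s: 28 + 1 = 29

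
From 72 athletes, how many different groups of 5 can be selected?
C(72,5) = 72!/(5!×67!) = 13991544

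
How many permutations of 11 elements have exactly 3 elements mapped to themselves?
Choose the 3 fixed points C(11,3) = 165, derange the rest: !8 = Σ_{j=0}^{8} (-1)^j·8!/j! = 40320 - 40320 + 20160 - 6720 + 1680 - 336 + 56 - 8 + 1 = 14833. Product = 165 × 14833 = 2447445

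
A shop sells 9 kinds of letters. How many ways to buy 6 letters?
C(6+9-1, 9-1) = C(14, 8) = 3003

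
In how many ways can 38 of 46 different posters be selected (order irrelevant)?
C(46,38) = 46!/(38!×8!) = 260932815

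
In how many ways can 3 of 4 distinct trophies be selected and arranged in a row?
P(4,3) = 4!/(4-3)! = 24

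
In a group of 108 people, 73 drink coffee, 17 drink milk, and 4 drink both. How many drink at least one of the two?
|A∪B| = |A| + |B| - |A∩B| = 73 + 17 - 4 = 86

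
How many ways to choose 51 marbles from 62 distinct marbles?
C(62,51) = 62!/(51!×11!) = 508271323092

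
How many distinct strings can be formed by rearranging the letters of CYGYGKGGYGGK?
12! / (1! × 3! × 2! × 6!) = 55440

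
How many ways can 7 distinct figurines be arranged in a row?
7! = 5040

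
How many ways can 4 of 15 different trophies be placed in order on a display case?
P(15,4) = 15!/(15-4)! = 32760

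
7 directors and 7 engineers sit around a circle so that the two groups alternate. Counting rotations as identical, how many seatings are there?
Fix one of the directors: (7-1)! ways for the remaining directors, × 7! ways for the engineers = 720 × 5040 = 3628800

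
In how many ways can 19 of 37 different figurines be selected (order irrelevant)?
C(37,19) = 37!/(19!×18!) = 17672631900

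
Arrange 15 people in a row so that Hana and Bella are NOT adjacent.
Total - adjacent = 15! - (15-1)!×2 = 1307674368000 - 174356582400 = 1133317785600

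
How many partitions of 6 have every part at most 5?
Let r_j(i) = number of partitions of i into parts ≤ j, for i = 0..6. r_1(i) = 1 for all i; r_j(i) = r_{j-1}(i) + r_j(i-j). Rows j = 2..5: ≤2: 1 1 2 2 3 3 4; ≤3: 1 1 2 3 4 5 7; ≤4: 1 1 2 3 5 6 9; ≤5: 1 1 2 3 5 7 10. r_5(6) = 10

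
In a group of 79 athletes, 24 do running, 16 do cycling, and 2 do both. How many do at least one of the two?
|A∪B| = |A| + |B| - |A∩B| = 24 + 16 - 2 = 38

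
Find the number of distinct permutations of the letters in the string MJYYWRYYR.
9! / (1! × 2! × 1! × 1! × 4!) = 7560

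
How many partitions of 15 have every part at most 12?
Let r_j(i) = number of partitions of i into parts ≤ j, for i = 0..15. r_1(i) = 1 for all i; r_j(i) = r_{j-1}(i) + r_j(i-j). Rows j = 2..12: ≤2: 1 1 2 2 3 3 4 4 5 5 6 6 7 7 8 8; ≤3: 1 1 2 3 4 5 7 8 10 12 14 16 19 21 24 27; ≤4: 1 1 2 3 5 6 9 11 15 18 23 27 34 39 47 54; ≤5: 1 1 2 3 5 7 10 13 18 23 30 37 47 57 70 84; ≤6: 1 1 2 3 5 7 11 14 20 26 35 44 58 71 90 110; ≤7: 1 1 2 3 5 7 11 15 21 28 38 49 65 82 105 131; ≤8: 1 1 2 3 5 7 11 15 22 29 40 52 70 89 116 146; ≤9: 1 1 2 3 5 7 11 15 22 30 41 54 73 94 123 157; ≤10: 1 1 2 3 5 7 11 15 22 30 42 55 75 97 128 164; ≤11: 1 1 2 3 5 7 11 15 22 30 42 56 76 99 131 169; ≤12: 1 1 2 3 5 7 11 15 22 30 42 56 77 100 133 172. r_12(15) = 172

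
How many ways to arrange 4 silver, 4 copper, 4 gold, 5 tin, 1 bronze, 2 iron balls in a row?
20! / (4! × 4! × 4! × 5! × 1! × 2!) = 733296564000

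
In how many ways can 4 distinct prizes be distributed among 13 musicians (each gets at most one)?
P(13,4) = 13!/(13-4)! = 17160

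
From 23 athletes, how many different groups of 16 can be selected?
C(23,16) = 23!/(16!×7!) = 245157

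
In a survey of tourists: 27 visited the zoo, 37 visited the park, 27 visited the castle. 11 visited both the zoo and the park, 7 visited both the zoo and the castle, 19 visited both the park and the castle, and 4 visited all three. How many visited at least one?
|A∪B∪C| = 27+37+27-11-7-19+4 = 58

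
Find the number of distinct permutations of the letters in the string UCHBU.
5! / (2! × 1! × 1! × 1!) = 60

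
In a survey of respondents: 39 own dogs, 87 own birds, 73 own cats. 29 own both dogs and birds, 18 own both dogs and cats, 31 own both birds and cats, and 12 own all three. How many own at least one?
|A∪B∪C| = 39+87+73-29-18-31+12 = 133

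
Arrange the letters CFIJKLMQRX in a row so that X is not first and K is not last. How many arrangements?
By inclusion-exclusion: 10! - 2×(10-1)! + (10-2)! = 3628800 - 725760 + 40320 = 2943360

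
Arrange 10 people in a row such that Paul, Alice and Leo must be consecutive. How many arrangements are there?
Treat the 3 as one block: (10-3+1)! × 3! = 40320 × 6 = 241920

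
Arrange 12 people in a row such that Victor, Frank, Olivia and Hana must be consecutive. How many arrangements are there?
Treat the 4 as one block: (12-4+1)! × 4! = 362880 × 24 = 8709120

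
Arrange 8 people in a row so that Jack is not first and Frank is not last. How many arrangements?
By inclusion-exclusion: 8! - 2×(8-1)! + (8-2)! = 40320 - 10080 + 720 = 30960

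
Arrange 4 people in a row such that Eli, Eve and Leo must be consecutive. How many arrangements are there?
Treat the 3 as one block: (4-3+1)! × 3! = 2 × 6 = 12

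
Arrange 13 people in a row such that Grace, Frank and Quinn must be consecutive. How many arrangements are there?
Treat the 3 as one block: (13-3+1)! × 3! = 39916800 × 6 = 239500800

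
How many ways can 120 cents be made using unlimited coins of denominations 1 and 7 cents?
Coefficient of x^120 in 1/(1-x^1) · 1/(1-x^7). Use j coins of 7 for j = 0..⌊120/7⌋ = 17, the rest in 1s: 17 + 1 = 18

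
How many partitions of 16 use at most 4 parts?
By conjugation, equals partitions of 16 into parts ≤ 4. Let r_j(i) = number of partitions of i into parts ≤ j, for i = 0..16. r_1(i) = 1 for all i; r_j(i) = r_{j-1}(i) + r_j(i-j). Rows j = 2..4: ≤2: 1 1 2 2 3 3 4 4 5 5 6 6 7 7 8 8 9; ≤3: 1 1 2 3 4 5 7 8 10 12 14 16 19 21 24 27 30; ≤4: 1 1 2 3 5 6 9 11 15 18 23 27 34 39 47 54 64. r_4(16) = 64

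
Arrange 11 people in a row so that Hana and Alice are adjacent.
Treat as block: (11-1)! × 2! = 3628800 × 2 = 7257600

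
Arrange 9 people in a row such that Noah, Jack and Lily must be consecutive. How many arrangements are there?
Treat the 3 as one block: (9-3+1)! × 3! = 5040 × 6 = 30240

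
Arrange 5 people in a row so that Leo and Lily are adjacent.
Treat as block: (5-1)! × 2! = 24 × 2 = 48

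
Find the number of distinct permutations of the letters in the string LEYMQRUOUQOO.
12! / (2! × 1! × 2! × 1! × 1! × 3! × 1! × 1!) = 19958400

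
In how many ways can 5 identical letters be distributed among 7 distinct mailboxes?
C(5+7-1, 7-1) = C(11, 6) = 462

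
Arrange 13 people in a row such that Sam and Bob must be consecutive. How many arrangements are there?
Treat the 2 as one block: (13-2+1)! × 2! = 479001600 × 2 = 958003200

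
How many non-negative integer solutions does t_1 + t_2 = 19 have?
C(19+2-1, 2-1) = C(20, 1) = 20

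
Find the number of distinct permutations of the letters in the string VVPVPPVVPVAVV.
13! / (8! × 4! × 1!) = 6435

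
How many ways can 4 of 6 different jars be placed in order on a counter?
P(6,4) = 6!/(6-4)! = 360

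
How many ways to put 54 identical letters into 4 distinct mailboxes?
C(54+4-1, 4-1) = C(57, 3) = 29260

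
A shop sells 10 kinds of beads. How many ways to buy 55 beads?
C(55+10-1, 10-1) = C(64, 9) = 27540584512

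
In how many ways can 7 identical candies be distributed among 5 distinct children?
C(7+5-1, 5-1) = C(11, 4) = 330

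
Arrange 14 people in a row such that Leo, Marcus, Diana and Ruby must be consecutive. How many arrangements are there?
Treat the 4 as one block: (14-4+1)! × 4! = 39916800 × 24 = 958003200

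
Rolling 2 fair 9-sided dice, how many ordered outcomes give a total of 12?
Coefficient of x^12 in (x + x² + ... + x^9)^2. By inclusion-exclusion on dice exceeding 9: Σ_j (-1)^j C(2,j)·C(12-1-9j, 1) = C(2,0)·C(11,1) - C(2,1)·C(2,1) = 1·11 - 2·2 = 7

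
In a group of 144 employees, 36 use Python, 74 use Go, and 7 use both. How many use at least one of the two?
|A∪B| = |A| + |B| - |A∩B| = 36 + 74 - 7 = 103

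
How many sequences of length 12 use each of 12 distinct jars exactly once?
12! = 479001600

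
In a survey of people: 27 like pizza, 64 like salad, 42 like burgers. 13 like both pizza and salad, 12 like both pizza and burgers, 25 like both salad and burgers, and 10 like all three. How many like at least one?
|A∪B∪C| = 27+64+42-13-12-25+10 = 93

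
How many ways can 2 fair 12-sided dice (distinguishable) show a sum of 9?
Coefficient of x^9 in (x + x² + ... + x^12)^2. By inclusion-exclusion on dice exceeding 12: Σ_j (-1)^j C(2,j)·C(9-1-12j, 1) = C(2,0)·C(8,1) = 1·8 = 8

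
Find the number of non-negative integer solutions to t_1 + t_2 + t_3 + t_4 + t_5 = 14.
C(14+5-1, 5-1) = C(18, 4) = 3060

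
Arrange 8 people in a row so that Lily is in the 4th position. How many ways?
Fix one position: (8-1)! = 5040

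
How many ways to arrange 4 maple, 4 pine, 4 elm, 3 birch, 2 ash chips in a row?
17! / (4! × 4! × 4! × 3! × 2!) = 2144142000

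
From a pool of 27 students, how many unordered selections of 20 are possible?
C(27,20) = 27!/(20!×7!) = 888030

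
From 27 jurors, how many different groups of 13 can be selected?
C(27,13) = 27!/(13!×14!) = 20058300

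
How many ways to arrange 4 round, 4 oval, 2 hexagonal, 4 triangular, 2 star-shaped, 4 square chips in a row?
20! / (4! × 4! × 2! × 4! × 2! × 4!) = 1833241410000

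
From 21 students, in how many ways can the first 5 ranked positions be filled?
P(21,5) = 21!/(21-5)! = 2441880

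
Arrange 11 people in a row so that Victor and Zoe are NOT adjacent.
Total - adjacent = 11! - (11-1)!×2 = 39916800 - 7257600 = 32659200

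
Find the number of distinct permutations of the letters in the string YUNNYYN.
7! / (1! × 3! × 3!) = 140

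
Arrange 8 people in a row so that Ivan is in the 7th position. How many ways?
Fix one position: (8-1)! = 5040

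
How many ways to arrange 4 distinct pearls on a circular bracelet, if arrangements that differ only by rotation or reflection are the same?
(4-1)!/2 = 6/2 = 3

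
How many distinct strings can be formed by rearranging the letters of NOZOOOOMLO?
10! / (1! × 6! × 1! × 1! × 1!) = 5040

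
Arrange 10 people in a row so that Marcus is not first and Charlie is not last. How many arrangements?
By inclusion-exclusion: 10! - 2×(10-1)! + (10-2)! = 3628800 - 725760 + 40320 = 2943360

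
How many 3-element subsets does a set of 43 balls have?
C(43,3) = 43!/(3!×40!) = 12341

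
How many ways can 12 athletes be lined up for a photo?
12! = 479001600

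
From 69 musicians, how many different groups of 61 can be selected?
C(69,61) = 69!/(61!×8!) = 8361453672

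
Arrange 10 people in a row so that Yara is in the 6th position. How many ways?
Fix one position: (10-1)! = 362880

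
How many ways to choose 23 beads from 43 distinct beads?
C(43,23) = 43!/(23!×20!) = 960566918220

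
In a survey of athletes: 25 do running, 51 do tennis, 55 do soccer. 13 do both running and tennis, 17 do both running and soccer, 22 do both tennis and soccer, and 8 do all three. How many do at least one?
|A∪B∪C| = 25+51+55-13-17-22+8 = 87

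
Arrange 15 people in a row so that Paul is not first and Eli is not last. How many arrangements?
By inclusion-exclusion: 15! - 2×(15-1)! + (15-2)! = 1307674368000 - 174356582400 + 6227020800 = 1139544806400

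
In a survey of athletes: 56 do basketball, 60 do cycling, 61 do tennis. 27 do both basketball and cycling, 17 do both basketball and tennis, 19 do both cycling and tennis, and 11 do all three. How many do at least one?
|A∪B∪C| = 56+60+61-27-17-19+11 = 125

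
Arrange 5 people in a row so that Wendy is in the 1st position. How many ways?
Fix one position: (5-1)! = 24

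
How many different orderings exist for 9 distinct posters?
9! = 362880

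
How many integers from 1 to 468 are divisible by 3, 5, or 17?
⌊468/3⌋+⌊468/5⌋+⌊468/17⌋ - ⌊468/15⌋-⌊468/51⌋-⌊468/85⌋ + ⌊468/255⌋ = 156+93+27 - 31-9-5 + 1 = 232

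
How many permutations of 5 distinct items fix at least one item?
Complement of the derangements. !5 = Σ_{j=0}^{5} (-1)^j·5!/j! = 120 - 120 + 60 - 20 + 5 - 1 = 44. 5! - !5 = 120 - 44 = 76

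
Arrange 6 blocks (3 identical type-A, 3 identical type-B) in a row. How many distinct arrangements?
6! / (3! × 3!) = 20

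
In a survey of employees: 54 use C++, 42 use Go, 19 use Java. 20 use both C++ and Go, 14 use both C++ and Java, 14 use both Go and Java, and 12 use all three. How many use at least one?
|A∪B∪C| = 54+42+19-20-14-14+12 = 79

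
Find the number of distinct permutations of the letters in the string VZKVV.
5! / (3! × 1! × 1!) = 20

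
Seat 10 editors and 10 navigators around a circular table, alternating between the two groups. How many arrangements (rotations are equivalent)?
Fix one of the editors: (10-1)! ways for the remaining editors, × 10! ways for the navigators = 362880 × 3628800 = 1316818944000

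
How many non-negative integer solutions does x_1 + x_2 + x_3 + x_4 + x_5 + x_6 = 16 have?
C(16+6-1, 6-1) = C(21, 5) = 20349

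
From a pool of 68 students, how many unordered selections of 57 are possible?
C(68,57) = 68!/(57!×11!) = 1533058025824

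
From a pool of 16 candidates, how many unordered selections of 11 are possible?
C(16,11) = 16!/(11!×5!) = 4368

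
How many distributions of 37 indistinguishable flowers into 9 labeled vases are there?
C(37+9-1, 9-1) = C(45, 8) = 215553195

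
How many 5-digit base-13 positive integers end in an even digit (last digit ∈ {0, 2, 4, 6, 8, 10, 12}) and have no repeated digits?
Last∈{0,2,4,6,8,10,12}. Last=0: 11880. Last nonzero: 6×11×P(11,3) = 65340. Total = 77220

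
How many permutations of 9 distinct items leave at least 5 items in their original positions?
Exactly j fixed points: C(9,j)·!(9-j); sum over j ≥ 5 (derangement numbers via !m = (m-1)·(!(m-1) + !(m-2)): !0..!4 = 1, 0, 1, 2, 9). Σ_{j=5}^{9} C(9,j)·!(9-j) = C(9,5)·!4 + C(9,6)·!3 + C(9,7)·!2 + C(9,8)·!1 + C(9,9)·!0 = 126·9 + 84·2 + 36·1 + 9·0 + 1·1 = 1339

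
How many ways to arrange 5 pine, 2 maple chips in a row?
7! / (5! × 2!) = 21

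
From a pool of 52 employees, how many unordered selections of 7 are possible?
C(52,7) = 52!/(7!×45!) = 133784560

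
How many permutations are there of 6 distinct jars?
6! = 720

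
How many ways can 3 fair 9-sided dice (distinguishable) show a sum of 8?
Coefficient of x^8 in (x + x² + ... + x^9)^3. By inclusion-exclusion on dice exceeding 9: Σ_j (-1)^j C(3,j)·C(8-1-9j, 2) = C(3,0)·C(7,2) = 1·21 = 21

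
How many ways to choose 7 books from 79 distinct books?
C(79,7) = 79!/(7!×72!) = 2898753715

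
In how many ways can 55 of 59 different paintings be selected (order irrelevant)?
C(59,55) = 59!/(55!×4!) = 455126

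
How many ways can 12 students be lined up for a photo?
12! = 479001600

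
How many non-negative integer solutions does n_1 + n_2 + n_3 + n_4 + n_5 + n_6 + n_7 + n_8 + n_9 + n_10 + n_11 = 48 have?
C(48+11-1, 11-1) = C(58, 10) = 52179482355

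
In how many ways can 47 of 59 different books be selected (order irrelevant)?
C(59,47) = 59!/(47!×12!) = 1119487075980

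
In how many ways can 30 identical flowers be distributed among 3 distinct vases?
C(30+3-1, 3-1) = C(32, 2) = 496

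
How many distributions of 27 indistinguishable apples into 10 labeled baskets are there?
C(27+10-1, 10-1) = C(36, 9) = 94143280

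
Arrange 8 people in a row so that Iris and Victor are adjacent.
Treat as block: (8-1)! × 2! = 5040 × 2 = 10080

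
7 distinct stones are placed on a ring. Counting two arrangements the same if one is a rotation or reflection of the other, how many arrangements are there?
(7-1)!/2 = 720/2 = 360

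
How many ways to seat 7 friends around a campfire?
Circular: fix one position, arrange the rest. (7-1)! = 720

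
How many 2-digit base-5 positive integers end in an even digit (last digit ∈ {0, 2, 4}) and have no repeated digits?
Last∈{0,2,4}. Last=0: 4. Last nonzero: 2×3×P(3,0) = 6. Total = 10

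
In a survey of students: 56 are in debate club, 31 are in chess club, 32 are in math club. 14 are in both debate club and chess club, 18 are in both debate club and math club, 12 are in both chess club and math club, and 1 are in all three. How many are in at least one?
|A∪B∪C| = 56+31+32-14-18-12+1 = 76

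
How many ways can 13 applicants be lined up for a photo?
13! = 6227020800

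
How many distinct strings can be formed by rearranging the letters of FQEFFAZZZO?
10! / (1! × 1! × 3! × 1! × 3! × 1!) = 100800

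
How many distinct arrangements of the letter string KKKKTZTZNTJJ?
12! / (2! × 4! × 2! × 1! × 3!) = 831600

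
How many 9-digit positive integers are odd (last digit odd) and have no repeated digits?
Last∈{1,3,5,7,9}. Last=0: 0. Last nonzero: 5×8×P(8,7) = 1612800. Total = 1612800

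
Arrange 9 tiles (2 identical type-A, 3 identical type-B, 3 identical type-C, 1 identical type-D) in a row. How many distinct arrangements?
9! / (2! × 3! × 3! × 1!) = 5040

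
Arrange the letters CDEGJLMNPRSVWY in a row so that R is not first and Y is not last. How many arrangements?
By inclusion-exclusion: 14! - 2×(14-1)! + (14-2)! = 87178291200 - 12454041600 + 479001600 = 75203251200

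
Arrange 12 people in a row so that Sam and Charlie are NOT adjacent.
Total - adjacent = 12! - (12-1)!×2 = 479001600 - 79833600 = 399168000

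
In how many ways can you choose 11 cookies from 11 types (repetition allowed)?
C(11+11-1, 11-1) = C(21, 10) = 352716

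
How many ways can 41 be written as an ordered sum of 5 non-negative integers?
C(41+5-1, 5-1) = C(45, 4) = 148995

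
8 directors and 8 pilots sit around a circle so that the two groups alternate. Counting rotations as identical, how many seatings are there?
Fix one of the directors: (8-1)! ways for the remaining directors, × 8! ways for the pilots = 5040 × 40320 = 203212800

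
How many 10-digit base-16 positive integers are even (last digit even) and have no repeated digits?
Last∈{0,2,4,6,8,10,12,14}. Last=0: 1816214400. Last nonzero: 7×14×P(14,8) = 11865934080. Total = 13682148480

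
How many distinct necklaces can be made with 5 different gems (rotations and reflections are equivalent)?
(5-1)!/2 = 24/2 = 12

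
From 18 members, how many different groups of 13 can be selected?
C(18,13) = 18!/(13!×5!) = 8568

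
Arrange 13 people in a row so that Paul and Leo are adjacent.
Treat as block: (13-1)! × 2! = 479001600 × 2 = 958003200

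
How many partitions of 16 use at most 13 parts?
By conjugation, equals partitions of 16 into parts ≤ 13. Let r_j(i) = number of partitions of i into parts ≤ j, for i = 0..16. r_1(i) = 1 for all i; r_j(i) = r_{j-1}(i) + r_j(i-j). Rows j = 2..13: ≤2: 1 1 2 2 3 3 4 4 5 5 6 6 7 7 8 8 9; ≤3: 1 1 2 3 4 5 7 8 10 12 14 16 19 21 24 27 30; ≤4: 1 1 2 3 5 6 9 11 15 18 23 27 34 39 47 54 64; ≤5: 1 1 2 3 5 7 10 13 18 23 30 37 47 57 70 84 101; ≤6: 1 1 2 3 5 7 11 14 20 26 35 44 58 71 90 110 136; ≤7: 1 1 2 3 5 7 11 15 21 28 38 49 65 82 105 131 164; ≤8: 1 1 2 3 5 7 11 15 22 29 40 52 70 89 116 146 186; ≤9: 1 1 2 3 5 7 11 15 22 30 41 54 73 94 123 157 201; ≤10: 1 1 2 3 5 7 11 15 22 30 42 55 75 97 128 164 212; ≤11: 1 1 2 3 5 7 11 15 22 30 42 56 76 99 131 169 219; ≤12: 1 1 2 3 5 7 11 15 22 30 42 56 77 100 133 172 224; ≤13: 1 1 2 3 5 7 11 15 22 30 42 56 77 101 134 174 227. r_13(16) = 227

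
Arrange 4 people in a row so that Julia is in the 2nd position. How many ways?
Fix one position: (4-1)! = 6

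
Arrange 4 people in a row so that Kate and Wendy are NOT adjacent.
Total - adjacent = 4! - (4-1)!×2 = 24 - 12 = 12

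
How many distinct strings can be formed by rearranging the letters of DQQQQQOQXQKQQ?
13! / (1! × 1! × 9! × 1! × 1!) = 17160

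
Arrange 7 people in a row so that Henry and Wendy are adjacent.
Treat as block: (7-1)! × 2! = 720 × 2 = 1440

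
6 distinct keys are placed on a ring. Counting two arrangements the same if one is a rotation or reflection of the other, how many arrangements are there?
(6-1)!/2 = 120/2 = 60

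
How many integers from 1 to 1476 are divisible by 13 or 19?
⌊1476/13⌋ + ⌊1476/19⌋ - ⌊1476/247⌋ = 113 + 77 - 5 = 185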